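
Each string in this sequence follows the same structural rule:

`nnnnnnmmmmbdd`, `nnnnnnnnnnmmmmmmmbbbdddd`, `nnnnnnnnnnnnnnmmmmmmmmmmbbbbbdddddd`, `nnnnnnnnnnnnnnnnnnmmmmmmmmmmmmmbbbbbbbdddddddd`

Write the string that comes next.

nnnnnnnnnnnnnnnnnnnnnnmmmmmmmmmmmmmmmmbbbbbbbbbdddddddddd

The n-th term is 4n+2 n's then 3n+1 m's then 2n-1 b's then 2n d's (n = 1, 2, …).
For the next term, n = 5, so the run lengths are 22, 16, 9, 10.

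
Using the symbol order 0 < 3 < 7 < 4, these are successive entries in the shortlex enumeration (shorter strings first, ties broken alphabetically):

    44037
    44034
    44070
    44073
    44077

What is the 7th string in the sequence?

Continuing the enumeration 2 steps past 44077: 44077 → 44074 → (answer).

44040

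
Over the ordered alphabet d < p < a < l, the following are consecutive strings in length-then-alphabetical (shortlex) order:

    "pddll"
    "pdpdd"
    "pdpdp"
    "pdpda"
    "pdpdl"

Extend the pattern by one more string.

Find the rightmost character of pdpdl below l, bump it to the next letter, and reset everything to its right to d.

pdppd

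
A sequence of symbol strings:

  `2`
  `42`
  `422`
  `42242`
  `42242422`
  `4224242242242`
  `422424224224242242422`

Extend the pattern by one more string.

4224242242242422424224224242242242

From term 3 onward, concatenate the last term with the second-to-last: 42·2 = 422, 422·42 = 42242, …
Continuing: 422424224224242242422 · 4224242242242 gives term 8.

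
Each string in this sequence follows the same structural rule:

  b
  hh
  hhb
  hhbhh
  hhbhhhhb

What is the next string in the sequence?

hhbhhhhbhhbhh

Each term (from the third on) is the previous term followed by the one before it: term 3 = hh·b = hhb.
The next term joins hhbhhhhb and hhbhh.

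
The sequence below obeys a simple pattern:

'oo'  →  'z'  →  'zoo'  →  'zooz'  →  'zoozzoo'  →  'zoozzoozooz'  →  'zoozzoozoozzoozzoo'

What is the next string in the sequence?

From term 3 onward, concatenate the last term with the second-to-last: z·oo = zoo, zoo·z = zooz, …
So term 8 is zoozzoozoozzoozzoo·zoozzoozooz.

zoozzoozoozzoozzoozoozzoozooz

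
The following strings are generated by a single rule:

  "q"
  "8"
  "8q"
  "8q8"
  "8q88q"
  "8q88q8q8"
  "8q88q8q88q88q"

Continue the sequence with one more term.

8q88q8q88q88q8q88q8q8

Each term (from the third on) is the previous term followed by the one before it: term 3 = 8·q = 8q.
The next term joins 8q88q8q88q88q and 8q88q8q8.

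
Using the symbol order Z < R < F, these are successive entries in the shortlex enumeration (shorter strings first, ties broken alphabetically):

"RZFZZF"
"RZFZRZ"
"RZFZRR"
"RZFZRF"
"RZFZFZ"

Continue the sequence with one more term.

RZFZFR

The successor of RZFZFZ increments the rightmost position that isn't already F and resets every position after it to Z.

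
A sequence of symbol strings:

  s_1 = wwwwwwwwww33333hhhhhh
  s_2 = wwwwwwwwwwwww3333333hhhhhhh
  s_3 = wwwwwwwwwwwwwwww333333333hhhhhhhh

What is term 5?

Term n consists of 3n+1 w's, followed by 2n-1 3's, followed by n+3 h's, where the shown terms are n = 3, 4, 5.
For term 5, n = 7, so the run lengths are 22, 13, 10.

wwwwwwwwwwwwwwwwwwwwww3333333333333hhhhhhhhhh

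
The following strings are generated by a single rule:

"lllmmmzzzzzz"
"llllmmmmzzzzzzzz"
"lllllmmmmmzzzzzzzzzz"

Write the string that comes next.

llllllmmmmmmzzzzzzzzzzzz

Term n consists of n l's, followed by n m's, followed by 2n z's, where the shown terms are n = 3, 4, 5.
At n = 6 the blocks have lengths 6, 6, 12.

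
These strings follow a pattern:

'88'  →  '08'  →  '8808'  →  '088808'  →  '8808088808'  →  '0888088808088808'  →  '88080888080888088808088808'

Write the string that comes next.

Each term (from the third on) is the two preceding terms concatenated in order: term 3 = 88·08 = 8808.
So term 8 is 0888088808088808·88080888080888088808088808.

088808880808880888080888080888088808088808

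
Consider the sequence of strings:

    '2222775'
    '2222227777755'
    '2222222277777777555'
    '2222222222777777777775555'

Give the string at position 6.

Term n consists of 2n+2 2's, followed by 3n-1 7's, followed by n 5's (n = 1, 2, …).
Setting n = 6 gives 14, 17, 6 characters in each block.

2222222222222277777777777777777555555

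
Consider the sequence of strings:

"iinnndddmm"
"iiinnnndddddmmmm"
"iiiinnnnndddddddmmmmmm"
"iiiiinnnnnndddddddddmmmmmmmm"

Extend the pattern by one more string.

iiiiiinnnnnnndddddddddddmmmmmmmmmm

Each string has the form i^{n+1} n^{n+2} d^{2n+1} m^{2n} (n = 1, 2, …).
At n = 5 the blocks have lengths 6, 7, 11, 10.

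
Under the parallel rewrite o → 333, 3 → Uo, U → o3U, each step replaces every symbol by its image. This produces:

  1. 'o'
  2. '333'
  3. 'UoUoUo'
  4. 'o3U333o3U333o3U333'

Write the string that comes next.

333Uoo3UUoUoUo333Uoo3UUoUoUo333Uoo3UUoUoUo

Replace each of the 18 characters of o3U333o3U333o3U333 in place — 333 Uo o3U Uo Uo Uo 333 Uo o3U Uo Uo Uo 333 Uo o3U Uo Uo Uo — and concatenate.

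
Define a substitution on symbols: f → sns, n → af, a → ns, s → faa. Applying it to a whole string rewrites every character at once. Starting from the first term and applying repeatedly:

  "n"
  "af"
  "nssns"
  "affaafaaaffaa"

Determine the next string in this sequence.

nssnssnsnsnssnsnsnsnssnssnsnsns

Applying the rule to each of the 13 symbols of affaafaaaffaa gives the pieces ns sns sns ns ns sns ns ns ns sns sns ns ns, which concatenate to the answer.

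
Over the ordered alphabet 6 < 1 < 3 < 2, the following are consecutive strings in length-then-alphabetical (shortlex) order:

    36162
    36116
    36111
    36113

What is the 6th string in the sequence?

36136

Continuing the enumeration 2 steps past 36113: 36113 → 36112 → (answer).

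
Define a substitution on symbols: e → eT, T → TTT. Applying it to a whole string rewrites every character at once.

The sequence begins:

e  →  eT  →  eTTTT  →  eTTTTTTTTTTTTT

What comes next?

Rewriting the 14 symbols of eTTTTTTTTTTTTT one by one yields eT TTT TTT TTT TTT TTT TTT TTT TTT TTT TTT TTT TTT TTT; concatenated:

eTTTTTTTTTTTTTTTTTTTTTTTTTTTTTTTTTTTTTTTT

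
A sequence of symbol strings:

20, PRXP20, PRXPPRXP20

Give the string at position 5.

PRXPPRXPPRXPPRXP20

The strings grow by a fixed prefix PRXP each time.
From PRXPPRXP20, 2 further steps: PRXPPRXP20 → PRXPPRXPPRXP20 → (answer).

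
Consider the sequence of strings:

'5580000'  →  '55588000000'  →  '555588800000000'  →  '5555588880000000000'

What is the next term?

55555588888000000000000

Reading off run lengths: 5 runs 2, 3, 4, 5; 8 runs 1, 2, 3, 4; 0 runs 4, 6, 8, 10 — each is linear in n (n = 1, 2, …).
For the next term, n = 5, so the run lengths are 6, 5, 12.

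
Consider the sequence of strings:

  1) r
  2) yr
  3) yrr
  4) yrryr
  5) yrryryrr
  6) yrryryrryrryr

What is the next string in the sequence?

yrryryrryrryryrryryrr

Each term (from the third on) is the previous term followed by the one before it: term 3 = yr·r = yrr.
The next term joins yrryryrryrryr and yrryryrr.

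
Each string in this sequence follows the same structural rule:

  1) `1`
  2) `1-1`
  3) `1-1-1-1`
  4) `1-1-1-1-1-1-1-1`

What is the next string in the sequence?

Each string is two copies of the previous one joined by '-'.
Doubling 1-1-1-1-1-1-1-1 with '-' between the halves:

1-1-1-1-1-1-1-1-1-1-1-1-1-1-1-1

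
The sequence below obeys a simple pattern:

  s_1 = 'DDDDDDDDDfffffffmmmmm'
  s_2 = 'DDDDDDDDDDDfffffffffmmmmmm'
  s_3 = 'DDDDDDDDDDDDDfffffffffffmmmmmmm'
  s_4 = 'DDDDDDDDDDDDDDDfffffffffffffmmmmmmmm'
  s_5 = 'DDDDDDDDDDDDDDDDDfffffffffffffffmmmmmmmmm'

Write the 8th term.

Reading off run lengths: D runs 9, 11, 13, 15, 17; f runs 7, 9, 11, 13, 15; m runs 5, 6, 7, 8, 9 — each is linear in n, where the shown terms are n = 3, 4, 5, 6, 7.
For term 8, n = 10, so the run lengths are 23, 21, 12.

DDDDDDDDDDDDDDDDDDDDDDDfffffffffffffffffffffmmmmmmmmmmmm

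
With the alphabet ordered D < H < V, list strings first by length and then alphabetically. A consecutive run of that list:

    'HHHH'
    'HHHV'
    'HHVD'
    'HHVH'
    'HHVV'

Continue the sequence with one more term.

The successor of HHVV increments the rightmost position that isn't already V and resets every position after it to D.

HVDD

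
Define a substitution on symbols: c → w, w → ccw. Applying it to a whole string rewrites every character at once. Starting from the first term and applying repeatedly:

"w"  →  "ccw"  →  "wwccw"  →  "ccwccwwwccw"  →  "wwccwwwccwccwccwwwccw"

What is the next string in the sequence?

Rewriting the 21 symbols of wwccwwwccwccwccwwwccw one by one yields ccw ccw w w ccw ccw ccw w w ccw w w ccw w w ccw ccw ccw w w ccw; concatenated:

ccwccwwwccwccwccwwwccwwwccwwwccwccwccwwwccw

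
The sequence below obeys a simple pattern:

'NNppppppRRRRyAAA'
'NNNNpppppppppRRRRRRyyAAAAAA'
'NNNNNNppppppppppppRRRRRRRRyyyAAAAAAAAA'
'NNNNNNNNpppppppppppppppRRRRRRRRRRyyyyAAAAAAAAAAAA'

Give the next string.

NNNNNNNNNNppppppppppppppppppRRRRRRRRRRRRyyyyyAAAAAAAAAAAAAAA

Each string has the form N^{2n} p^{3n+3} R^{2n+2} y^{n} A^{3n} (n = 1, 2, …).
At n = 5 the blocks have lengths 10, 18, 12, 5, 15.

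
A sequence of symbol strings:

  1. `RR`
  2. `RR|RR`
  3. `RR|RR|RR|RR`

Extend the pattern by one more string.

s(k+1) = s(k)·|·s(k) — each term doubles the last with '|' between the halves.
Doubling RR|RR|RR|RR with '|' between the halves:

RR|RR|RR|RR|RR|RR|RR|RR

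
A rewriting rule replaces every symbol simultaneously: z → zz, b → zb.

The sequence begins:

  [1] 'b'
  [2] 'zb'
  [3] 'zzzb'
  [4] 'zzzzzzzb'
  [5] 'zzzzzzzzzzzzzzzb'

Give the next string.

Rewriting the 16 symbols of zzzzzzzzzzzzzzzb one by one yields zz zz zz zz zz zz zz zz zz zz zz zz zz zz zz zb; concatenated:

zzzzzzzzzzzzzzzzzzzzzzzzzzzzzzzb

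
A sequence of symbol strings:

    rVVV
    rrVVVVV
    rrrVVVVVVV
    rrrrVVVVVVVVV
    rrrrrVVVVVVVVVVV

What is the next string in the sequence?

Each string has the form r^{n} V^{2n+1} (n = 1, 2, …).
Setting n = 6 gives 6, 13 characters in each block.

rrrrrrVVVVVVVVVVVVV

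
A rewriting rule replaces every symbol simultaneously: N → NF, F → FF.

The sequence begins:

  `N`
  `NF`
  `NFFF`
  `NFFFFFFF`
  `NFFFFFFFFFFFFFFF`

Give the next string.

Rewriting the 16 symbols of NFFFFFFFFFFFFFFF one by one yields NF FF FF FF FF FF FF FF FF FF FF FF FF FF FF FF; concatenated:

NFFFFFFFFFFFFFFFFFFFFFFFFFFFFFFF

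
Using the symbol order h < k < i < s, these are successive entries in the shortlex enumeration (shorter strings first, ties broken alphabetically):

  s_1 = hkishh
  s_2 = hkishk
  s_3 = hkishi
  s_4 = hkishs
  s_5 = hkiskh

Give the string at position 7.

Continuing the enumeration 2 steps past hkiskh: hkiskh → hkiskk → (answer).

hkiski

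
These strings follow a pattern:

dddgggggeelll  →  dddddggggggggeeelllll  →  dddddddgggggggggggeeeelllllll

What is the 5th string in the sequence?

dddddddddddgggggggggggggggggeeeeeelllllllllll

Each string has the form d^{2n+1} g^{3n+2} e^{n+1} l^{2n+1} (n = 1, 2, …).
Setting n = 5 gives 11, 17, 6, 11 characters in each block.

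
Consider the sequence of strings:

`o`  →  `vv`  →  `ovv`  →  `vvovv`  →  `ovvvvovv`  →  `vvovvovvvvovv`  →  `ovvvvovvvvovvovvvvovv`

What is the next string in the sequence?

This is a Fibonacci-style word recurrence s(k) = s(k−2)·s(k−1): e.g. o·vv = ovv.
The next term joins vvovvovvvvovv and ovvvvovvvvovvovvvvovv.

vvovvovvvvovvovvvvovvvvovvovvvvovv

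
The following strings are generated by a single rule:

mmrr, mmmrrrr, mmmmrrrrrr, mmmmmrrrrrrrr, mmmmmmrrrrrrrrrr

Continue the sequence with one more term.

Reading off run lengths: m runs 2, 3, 4, 5, 6; r runs 2, 4, 6, 8, 10 — each is linear in n (n = 1, 2, …).
For the next term, n = 6, so the run lengths are 7, 12.

mmmmmmmrrrrrrrrrrrr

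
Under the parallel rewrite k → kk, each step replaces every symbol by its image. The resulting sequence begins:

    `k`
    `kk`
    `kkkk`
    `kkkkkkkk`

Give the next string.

kkkkkkkkkkkkkkkk

Rewriting each symbol of kkkkkkkk: k→kk, k→kk, k→kk, k→kk, k→kk, k→kk, k→kk, k→kk, which concatenates to kk kk kk kk kk kk kk kk.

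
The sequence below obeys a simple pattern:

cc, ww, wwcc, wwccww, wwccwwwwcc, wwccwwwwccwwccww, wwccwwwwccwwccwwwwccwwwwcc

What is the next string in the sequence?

wwccwwwwccwwccwwwwccwwwwccwwccwwwwccwwccww

This is a Fibonacci-style word recurrence s(k) = s(k−1)·s(k−2): e.g. ww·cc = wwcc.
The next term joins wwccwwwwccwwccwwwwccwwwwcc and wwccwwwwccwwccww.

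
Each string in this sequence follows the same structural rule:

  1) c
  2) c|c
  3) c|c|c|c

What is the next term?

c|c|c|c|c|c|c|c

Each string is two copies of the previous one joined by '|'.
One more doubling of c|c|c|c gives the answer.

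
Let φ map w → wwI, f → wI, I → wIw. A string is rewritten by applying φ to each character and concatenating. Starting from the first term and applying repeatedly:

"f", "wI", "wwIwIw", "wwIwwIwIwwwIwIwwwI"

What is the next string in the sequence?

wwIwwIwIwwwIwwIwIwwwIwIwwwIwwIwwIwIwwwIwIwwwIwwIwwIwIw

φ(wwIwwIwIwwwIwIwwwI) expands symbol-by-symbol to wwI wwI wIw wwI wwI wIw wwI wIw wwI wwI wwI wIw wwI wIw wwI wwI wwI wIw; joining the 18 pieces gives the next term.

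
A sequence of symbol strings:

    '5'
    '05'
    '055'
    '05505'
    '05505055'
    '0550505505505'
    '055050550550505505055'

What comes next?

Each term (from the third on) is the previous term followed by the one before it: term 3 = 05·5 = 055.
Continuing: 055050550550505505055 · 0550505505505 gives term 8.

0550505505505055050550550505505505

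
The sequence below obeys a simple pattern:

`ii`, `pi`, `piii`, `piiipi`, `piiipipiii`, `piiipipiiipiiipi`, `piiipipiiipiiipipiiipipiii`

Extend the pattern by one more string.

From term 3 onward, concatenate the last term with the second-to-last: pi·ii = piii, piii·pi = piiipi, …
So term 8 is piiipipiiipiiipipiiipipiii·piiipipiiipiiipi.

piiipipiiipiiipipiiipipiiipiiipipiiipiiipi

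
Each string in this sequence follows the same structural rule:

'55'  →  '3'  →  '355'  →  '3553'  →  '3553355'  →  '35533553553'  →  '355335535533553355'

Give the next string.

From term 3 onward, concatenate the last term with the second-to-last: 3·55 = 355, 355·3 = 3553, …
The next term joins 355335535533553355 and 35533553553.

35533553553355335535533553553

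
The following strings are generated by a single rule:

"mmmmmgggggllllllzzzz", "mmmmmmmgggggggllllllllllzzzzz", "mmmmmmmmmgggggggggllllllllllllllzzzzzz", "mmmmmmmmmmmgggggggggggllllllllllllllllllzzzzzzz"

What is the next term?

mmmmmmmmmmmmmgggggggggggggllllllllllllllllllllllzzzzzzzz

Reading off run lengths: m runs 5, 7, 9, 11; g runs 5, 7, 9, 11; l runs 6, 10, 14, 18; z runs 4, 5, 6, 7 — each is linear in n, where the shown terms are n = 2, 3, 4, 5.
Setting n = 6 gives 13, 13, 22, 8 characters in each block.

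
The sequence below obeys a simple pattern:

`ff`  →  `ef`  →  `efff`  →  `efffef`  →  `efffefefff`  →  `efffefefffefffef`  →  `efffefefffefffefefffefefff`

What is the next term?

efffefefffefffefefffefefffefffefefffefffef

From term 3 onward, concatenate the last term with the second-to-last: ef·ff = efff, efff·ef = efffef, …
Continuing: efffefefffefffefefffefefff · efffefefffefffef gives term 8.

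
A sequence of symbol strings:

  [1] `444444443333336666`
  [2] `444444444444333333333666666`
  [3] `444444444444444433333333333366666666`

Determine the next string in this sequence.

444444444444444444443333333333333336666666666

Each string has the form 4^{4n} 3^{3n} 6^{2n}, where the shown terms are n = 2, 3, 4.
Setting n = 5 gives 20, 15, 10 characters in each block.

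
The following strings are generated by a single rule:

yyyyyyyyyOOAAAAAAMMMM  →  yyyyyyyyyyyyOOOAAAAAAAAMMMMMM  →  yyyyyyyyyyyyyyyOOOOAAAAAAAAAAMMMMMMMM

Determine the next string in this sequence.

Term n consists of 3n+3 y's, followed by n O's, followed by 2n+2 A's, followed by 2n M's, where the shown terms are n = 2, 3, 4.
For the next term, n = 5, so the run lengths are 18, 5, 12, 10.

yyyyyyyyyyyyyyyyyyOOOOOAAAAAAAAAAAAMMMMMMMMMM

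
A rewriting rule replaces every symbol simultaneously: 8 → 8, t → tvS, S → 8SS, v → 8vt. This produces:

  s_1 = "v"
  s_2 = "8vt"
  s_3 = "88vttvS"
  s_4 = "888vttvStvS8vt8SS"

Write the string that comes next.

φ(888vttvStvS8vt8SS) expands symbol-by-symbol to 8 8 8 8vt tvS tvS 8vt 8SS tvS 8vt 8SS 8 8vt tvS 8 8SS 8SS; joining the 17 pieces gives the next term.

8888vttvStvS8vt8SStvS8vt8SS88vttvS88SS8SS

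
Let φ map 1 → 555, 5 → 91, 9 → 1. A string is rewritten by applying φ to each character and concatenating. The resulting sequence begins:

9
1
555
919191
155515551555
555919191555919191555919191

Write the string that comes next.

Rewriting the 27 symbols of 555919191555919191555919191 one by one yields 91 91 91 1 555 1 555 1 555 91 91 91 1 555 1 555 1 555 91 91 91 1 555 1 555 1 555; concatenated:

919191155515551555919191155515551555919191155515551555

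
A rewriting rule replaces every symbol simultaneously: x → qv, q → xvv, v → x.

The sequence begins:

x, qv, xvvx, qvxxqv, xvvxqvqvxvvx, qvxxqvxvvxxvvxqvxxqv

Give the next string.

Rewriting the 20 symbols of qvxxqvxvvxxvvxqvxxqv one by one yields xvv x qv qv xvv x qv x x qv qv x x qv xvv x qv qv xvv x; concatenated:

xvvxqvqvxvvxqvxxqvqvxxqvxvvxqvqvxvvx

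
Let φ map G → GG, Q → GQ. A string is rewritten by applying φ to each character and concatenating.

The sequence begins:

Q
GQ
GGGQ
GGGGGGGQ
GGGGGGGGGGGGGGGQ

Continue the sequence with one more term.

GGGGGGGGGGGGGGGGGGGGGGGGGGGGGGGQ

φ(GGGGGGGGGGGGGGGQ) expands symbol-by-symbol to GG GG GG GG GG GG GG GG GG GG GG GG GG GG GG GQ; joining the 16 pieces gives the next term.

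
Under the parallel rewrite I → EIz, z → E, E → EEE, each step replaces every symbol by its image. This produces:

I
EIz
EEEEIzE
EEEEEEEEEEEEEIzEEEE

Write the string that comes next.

Applying the rule to each of the 19 symbols of EEEEEEEEEEEEEIzEEEE gives the pieces EEE EEE EEE EEE EEE EEE EEE EEE EEE EEE EEE EEE EEE EIz E EEE EEE EEE EEE, which concatenate to the answer.

EEEEEEEEEEEEEEEEEEEEEEEEEEEEEEEEEEEEEEEEIzEEEEEEEEEEEEE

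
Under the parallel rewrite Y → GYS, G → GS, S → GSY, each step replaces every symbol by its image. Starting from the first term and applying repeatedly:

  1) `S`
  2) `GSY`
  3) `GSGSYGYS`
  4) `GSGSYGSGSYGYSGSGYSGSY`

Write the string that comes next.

Replace each of the 21 characters of GSGSYGSGSYGYSGSGYSGSY in place — GS GSY GS GSY GYS GS GSY GS GSY GYS GS GYS GSY GS GSY GS GYS GSY GS GSY GYS — and concatenate.

GSGSYGSGSYGYSGSGSYGSGSYGYSGSGYSGSYGSGSYGSGYSGSYGSGSYGYS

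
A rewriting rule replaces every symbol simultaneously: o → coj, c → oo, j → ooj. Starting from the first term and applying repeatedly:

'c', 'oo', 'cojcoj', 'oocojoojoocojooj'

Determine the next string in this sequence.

cojcojoocojoojcojcojoojcojcojoocojoojcojcojooj

φ(oocojoojoocojooj) expands symbol-by-symbol to coj coj oo coj ooj coj coj ooj coj coj oo coj ooj coj coj ooj; joining the 16 pieces gives the next term.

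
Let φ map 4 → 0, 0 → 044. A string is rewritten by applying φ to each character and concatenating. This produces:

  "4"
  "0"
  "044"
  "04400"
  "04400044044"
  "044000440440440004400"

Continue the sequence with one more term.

Rewriting the 21 symbols of 044000440440440004400 one by one yields 044 0 0 044 044 044 0 0 044 0 0 044 0 0 044 044 044 0 0 044 044; concatenated:

0440004404404400044000440004404404400044044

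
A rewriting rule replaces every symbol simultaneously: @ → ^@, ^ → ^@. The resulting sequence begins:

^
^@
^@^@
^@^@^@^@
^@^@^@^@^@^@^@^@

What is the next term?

^@^@^@^@^@^@^@^@^@^@^@^@^@^@^@^@

φ(^@^@^@^@^@^@^@^@) expands symbol-by-symbol to ^@ ^@ ^@ ^@ ^@ ^@ ^@ ^@ ^@ ^@ ^@ ^@ ^@ ^@ ^@ ^@; joining the 16 pieces gives the next term.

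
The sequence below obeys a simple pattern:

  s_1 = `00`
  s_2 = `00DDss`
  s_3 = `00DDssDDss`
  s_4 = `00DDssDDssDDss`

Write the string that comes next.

Every step adds DDss to the end: s(k+1) = s(k)·DDss.
Applying this once more to 00DDssDDssDDss:

00DDssDDssDDssDDss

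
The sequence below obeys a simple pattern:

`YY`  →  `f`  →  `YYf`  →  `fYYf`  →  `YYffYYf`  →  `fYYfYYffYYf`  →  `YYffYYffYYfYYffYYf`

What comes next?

fYYfYYffYYfYYffYYffYYfYYffYYf

Each term (from the third on) is the two preceding terms concatenated in order: term 3 = YY·f = YYf.
Continuing: fYYfYYffYYf · YYffYYffYYfYYffYYf gives term 8.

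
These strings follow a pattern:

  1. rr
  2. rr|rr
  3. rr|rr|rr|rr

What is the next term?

Every step duplicates the string with '|' between the halves.
Doubling rr|rr|rr|rr with '|' between the halves:

rr|rr|rr|rr|rr|rr|rr|rr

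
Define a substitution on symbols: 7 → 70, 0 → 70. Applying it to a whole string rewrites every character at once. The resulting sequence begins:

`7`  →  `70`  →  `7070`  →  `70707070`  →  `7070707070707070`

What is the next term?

φ(7070707070707070) expands symbol-by-symbol to 70 70 70 70 70 70 70 70 70 70 70 70 70 70 70 70; joining the 16 pieces gives the next term.

70707070707070707070707070707070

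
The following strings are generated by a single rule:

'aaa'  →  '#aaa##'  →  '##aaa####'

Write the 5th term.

s(k+1) = #·s(k)·##, so each term gains # as a prefix and ## as a suffix.
From ##aaa####, 2 further steps: ##aaa#### → ###aaa###### → (answer).

####aaa########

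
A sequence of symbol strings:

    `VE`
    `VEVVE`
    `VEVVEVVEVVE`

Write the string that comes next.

Every step duplicates the string with 'V' between the halves.
So the next term is two copies of VEVVEVVEVVE with 'V' between the halves.

VEVVEVVEVVEVVEVVEVVEVVE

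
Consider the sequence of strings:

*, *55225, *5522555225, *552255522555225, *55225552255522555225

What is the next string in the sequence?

Each term is the previous one with 55225 appended.
So the next term is *55225552255522555225·55225.

*5522555225552255522555225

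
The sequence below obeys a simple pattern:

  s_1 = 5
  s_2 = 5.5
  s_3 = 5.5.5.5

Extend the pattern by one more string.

Every step duplicates the string with '.' between the halves.
So the next term is two copies of 5.5.5.5 with '.' between the halves.

5.5.5.5.5.5.5.5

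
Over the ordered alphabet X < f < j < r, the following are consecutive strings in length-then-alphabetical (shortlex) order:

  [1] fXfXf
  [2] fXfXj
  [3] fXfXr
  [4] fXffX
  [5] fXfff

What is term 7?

fXffr

Stepping forward 2 times from fXfff: fXfff → fXffj, then the target.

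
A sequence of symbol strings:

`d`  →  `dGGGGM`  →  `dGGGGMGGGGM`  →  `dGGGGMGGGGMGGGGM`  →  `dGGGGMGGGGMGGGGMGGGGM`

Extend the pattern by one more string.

The strings grow by a fixed suffix GGGGM each time.
So the next term is dGGGGMGGGGMGGGGMGGGGM·GGGGM.

dGGGGMGGGGMGGGGMGGGGMGGGGM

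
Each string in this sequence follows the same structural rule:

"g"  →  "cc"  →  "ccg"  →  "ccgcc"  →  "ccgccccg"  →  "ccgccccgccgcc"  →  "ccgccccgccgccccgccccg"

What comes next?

Each term (from the third on) is the previous term followed by the one before it: term 3 = cc·g = ccg.
The next term joins ccgccccgccgccccgccccg and ccgccccgccgcc.

ccgccccgccgccccgccccgccgccccgccgcc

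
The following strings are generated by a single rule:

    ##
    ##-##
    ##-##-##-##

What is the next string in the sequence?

Each string is two copies of the previous one joined by '-'.
Doubling ##-##-##-## with '-' between the halves:

##-##-##-##-##-##-##-##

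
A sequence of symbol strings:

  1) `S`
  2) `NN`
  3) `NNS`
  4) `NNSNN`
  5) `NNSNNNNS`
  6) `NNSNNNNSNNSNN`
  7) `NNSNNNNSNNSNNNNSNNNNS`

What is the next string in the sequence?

NNSNNNNSNNSNNNNSNNNNSNNSNNNNSNNSNN

From term 3 onward, concatenate the last term with the second-to-last: NN·S = NNS, NNS·NN = NNSNN, …
So term 8 is NNSNNNNSNNSNNNNSNNNNS·NNSNNNNSNNSNN.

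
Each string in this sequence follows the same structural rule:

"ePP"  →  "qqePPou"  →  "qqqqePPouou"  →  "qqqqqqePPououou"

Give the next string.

qqqqqqqqePPouououou

s(k+1) = qq·s(k)·ou, so each term gains qq as a prefix and ou as a suffix.
One more step from qqqqqqePPououou gives the answer.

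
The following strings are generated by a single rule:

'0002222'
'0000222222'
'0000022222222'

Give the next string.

Each string has the form 0^{n+1} 2^{2n}, where the shown terms are n = 2, 3, 4.
For the next term, n = 5, so the run lengths are 6, 10.

0000002222222222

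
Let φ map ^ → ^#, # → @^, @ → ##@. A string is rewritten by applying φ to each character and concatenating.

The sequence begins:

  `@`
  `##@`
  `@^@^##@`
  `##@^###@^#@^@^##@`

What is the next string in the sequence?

φ(##@^###@^#@^@^##@) expands symbol-by-symbol to @^ @^ ##@ ^# @^ @^ @^ ##@ ^# @^ ##@ ^# ##@ ^# @^ @^ ##@; joining the 17 pieces gives the next term.

@^@^##@^#@^@^@^##@^#@^##@^###@^#@^@^##@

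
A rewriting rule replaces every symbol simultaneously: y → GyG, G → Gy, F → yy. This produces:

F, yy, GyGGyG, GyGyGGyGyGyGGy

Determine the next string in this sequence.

Rewriting the 14 symbols of GyGyGGyGyGyGGy one by one yields Gy GyG Gy GyG Gy Gy GyG Gy GyG Gy GyG Gy Gy GyG; concatenated:

GyGyGGyGyGGyGyGyGGyGyGGyGyGGyGyGyG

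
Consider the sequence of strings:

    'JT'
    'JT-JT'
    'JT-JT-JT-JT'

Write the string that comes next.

Every step duplicates the string with '-' between the halves.
Doubling JT-JT-JT-JT with '-' between the halves:

JT-JT-JT-JT-JT-JT-JT-JT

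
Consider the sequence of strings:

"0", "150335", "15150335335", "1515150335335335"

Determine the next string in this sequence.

Each term wraps the previous one in 15 on the left and 335 on the right.
Applying this once more to 1515150335335335:

151515150335335335335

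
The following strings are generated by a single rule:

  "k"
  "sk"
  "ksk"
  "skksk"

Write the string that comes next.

From term 3 onward, concatenate the second-to-last term with the last: k·sk = ksk, sk·ksk = skksk, …
The next term joins ksk and skksk.

kskskksk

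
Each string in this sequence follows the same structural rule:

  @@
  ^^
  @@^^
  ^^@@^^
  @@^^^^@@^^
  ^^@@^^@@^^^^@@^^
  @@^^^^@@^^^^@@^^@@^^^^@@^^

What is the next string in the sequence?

This is a Fibonacci-style word recurrence s(k) = s(k−2)·s(k−1): e.g. @@·^^ = @@^^.
Continuing: ^^@@^^@@^^^^@@^^ · @@^^^^@@^^^^@@^^@@^^^^@@^^ gives term 8.

^^@@^^@@^^^^@@^^@@^^^^@@^^^^@@^^@@^^^^@@^^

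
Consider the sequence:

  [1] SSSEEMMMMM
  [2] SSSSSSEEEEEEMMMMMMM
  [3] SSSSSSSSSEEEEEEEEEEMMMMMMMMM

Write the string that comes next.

SSSSSSSSSSSSEEEEEEEEEEEEEEMMMMMMMMMMM

Each string has the form S^{3n} E^{4n-2} M^{2n+3} (n = 1, 2, …).
At n = 4 the blocks have lengths 12, 14, 11.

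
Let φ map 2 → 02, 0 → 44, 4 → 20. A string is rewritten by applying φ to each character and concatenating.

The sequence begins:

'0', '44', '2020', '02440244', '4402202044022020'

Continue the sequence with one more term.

20204402024402442020440202440244

φ(4402202044022020) expands symbol-by-symbol to 20 20 44 02 02 44 02 44 20 20 44 02 02 44 02 44; joining the 16 pieces gives the next term.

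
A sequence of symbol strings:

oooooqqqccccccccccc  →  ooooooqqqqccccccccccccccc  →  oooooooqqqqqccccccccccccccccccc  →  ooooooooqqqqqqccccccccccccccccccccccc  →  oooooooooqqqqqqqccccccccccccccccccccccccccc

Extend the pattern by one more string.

ooooooooooqqqqqqqqccccccccccccccccccccccccccccccc

Term n consists of n+3 o's, followed by n+1 q's, followed by 4n+3 c's, where the shown terms are n = 2, 3, 4, 5, 6.
For the next term, n = 7, so the run lengths are 10, 8, 31.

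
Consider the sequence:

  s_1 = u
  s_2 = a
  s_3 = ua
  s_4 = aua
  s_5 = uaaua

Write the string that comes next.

From term 3 onward, concatenate the second-to-last term with the last: u·a = ua, a·ua = aua, …
So term 6 is aua·uaaua.

auauaaua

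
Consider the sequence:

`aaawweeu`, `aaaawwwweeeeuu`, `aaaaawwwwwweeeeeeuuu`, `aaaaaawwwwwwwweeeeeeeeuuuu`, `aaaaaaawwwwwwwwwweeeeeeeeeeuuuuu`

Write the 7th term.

Each string has the form a^{n+2} w^{2n} e^{2n} u^{n} (n = 1, 2, …).
Setting n = 7 gives 9, 14, 14, 7 characters in each block.

aaaaaaaaawwwwwwwwwwwwwweeeeeeeeeeeeeeuuuuuuu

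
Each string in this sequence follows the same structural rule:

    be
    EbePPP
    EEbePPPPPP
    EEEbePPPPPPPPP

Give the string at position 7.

s(k+1) = E·s(k)·PPP, so each term gains E as a prefix and PPP as a suffix.
From EEEbePPPPPPPPP, 3 further steps: EEEbePPPPPPPPP → EEEEbePPPPPPPPPPPP → EEEEEbePPPPPPPPPPPPPPP → (answer).

EEEEEEbePPPPPPPPPPPPPPPPPP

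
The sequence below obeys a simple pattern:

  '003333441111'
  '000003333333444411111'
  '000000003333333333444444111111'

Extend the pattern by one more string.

000000000003333333333333444444441111111

The n-th term is 3n-1 0's then 3n+1 3's then 2n 4's then n+3 1's (n = 1, 2, …).
Setting n = 4 gives 11, 13, 8, 7 characters in each block.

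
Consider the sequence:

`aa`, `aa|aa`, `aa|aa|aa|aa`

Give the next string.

aa|aa|aa|aa|aa|aa|aa|aa

Each string is two copies of the previous one joined by '|'.
One more doubling of aa|aa|aa|aa gives the answer.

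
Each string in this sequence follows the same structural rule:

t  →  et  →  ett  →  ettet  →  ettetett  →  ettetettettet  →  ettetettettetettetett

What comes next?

ettetettettetettetettettetettettet

This is a Fibonacci-style word recurrence s(k) = s(k−1)·s(k−2): e.g. et·t = ett.
Continuing: ettetettettetettetett · ettetettettet gives term 8.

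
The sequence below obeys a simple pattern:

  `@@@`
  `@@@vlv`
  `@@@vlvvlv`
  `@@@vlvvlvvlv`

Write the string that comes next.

Every step adds vlv to the end: s(k+1) = s(k)·vlv.
So the next term is @@@vlvvlvvlv·vlv.

@@@vlvvlvvlvvlv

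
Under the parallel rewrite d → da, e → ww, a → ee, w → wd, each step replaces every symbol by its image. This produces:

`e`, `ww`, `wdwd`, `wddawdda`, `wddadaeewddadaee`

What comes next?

wddadaeedaeewwwwwddadaeedaeewwww

φ(wddadaeewddadaee) expands symbol-by-symbol to wd da da ee da ee ww ww wd da da ee da ee ww ww; joining the 16 pieces gives the next term.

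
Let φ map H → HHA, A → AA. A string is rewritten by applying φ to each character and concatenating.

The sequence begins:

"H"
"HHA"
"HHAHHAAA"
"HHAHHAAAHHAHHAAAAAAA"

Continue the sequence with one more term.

Rewriting the 20 symbols of HHAHHAAAHHAHHAAAAAAA one by one yields HHA HHA AA HHA HHA AA AA AA HHA HHA AA HHA HHA AA AA AA AA AA AA AA; concatenated:

HHAHHAAAHHAHHAAAAAAAHHAHHAAAHHAHHAAAAAAAAAAAAAAA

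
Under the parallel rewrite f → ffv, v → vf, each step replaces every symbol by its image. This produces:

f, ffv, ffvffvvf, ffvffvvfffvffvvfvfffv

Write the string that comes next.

Applying the rule to each of the 21 symbols of ffvffvvfffvffvvfvfffv gives the pieces ffv ffv vf ffv ffv vf vf ffv ffv ffv vf ffv ffv vf vf ffv vf ffv ffv ffv vf, which concatenate to the answer.

ffvffvvfffvffvvfvfffvffvffvvfffvffvvfvfffvvfffvffvffvvf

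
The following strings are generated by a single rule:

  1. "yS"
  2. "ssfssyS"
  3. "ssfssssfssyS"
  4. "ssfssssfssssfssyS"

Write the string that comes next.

Each term is the previous one with ssfss prepended.
Applying this once more to ssfssssfssssfssyS:

ssfssssfssssfssssfssyS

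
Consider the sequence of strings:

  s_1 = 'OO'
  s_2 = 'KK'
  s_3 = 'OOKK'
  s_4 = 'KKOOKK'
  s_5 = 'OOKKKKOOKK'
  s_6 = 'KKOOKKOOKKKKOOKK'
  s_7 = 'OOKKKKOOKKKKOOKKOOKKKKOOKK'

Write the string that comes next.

KKOOKKOOKKKKOOKKOOKKKKOOKKKKOOKKOOKKKKOOKK

Each term (from the third on) is the two preceding terms concatenated in order: term 3 = OO·KK = OOKK.
The next term joins KKOOKKOOKKKKOOKK and OOKKKKOOKKKKOOKKOOKKKKOOKK.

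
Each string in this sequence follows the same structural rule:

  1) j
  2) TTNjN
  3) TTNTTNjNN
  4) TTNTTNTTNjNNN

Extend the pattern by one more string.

TTNTTNTTNTTNjNNNN

Each term wraps the previous one in TTN on the left and N on the right.
So the next term is TTN·TTNTTNTTNjNNN·N.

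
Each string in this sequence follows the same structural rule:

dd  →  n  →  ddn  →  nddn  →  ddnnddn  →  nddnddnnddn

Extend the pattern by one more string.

ddnnddnnddnddnnddn

This is a Fibonacci-style word recurrence s(k) = s(k−2)·s(k−1): e.g. dd·n = ddn.
Continuing: ddnnddn · nddnddnnddn gives term 7.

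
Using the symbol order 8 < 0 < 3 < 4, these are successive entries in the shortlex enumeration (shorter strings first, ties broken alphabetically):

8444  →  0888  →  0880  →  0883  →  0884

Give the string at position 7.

0800

Stepping forward 2 times from 0884: 0884 → 0808, then the target.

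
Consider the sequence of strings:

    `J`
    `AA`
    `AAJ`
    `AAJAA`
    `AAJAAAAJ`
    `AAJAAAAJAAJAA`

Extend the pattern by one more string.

Each term (from the third on) is the previous term followed by the one before it: term 3 = AA·J = AAJ.
So term 7 is AAJAAAAJAAJAA·AAJAAAAJ.

AAJAAAAJAAJAAAAJAAAAJ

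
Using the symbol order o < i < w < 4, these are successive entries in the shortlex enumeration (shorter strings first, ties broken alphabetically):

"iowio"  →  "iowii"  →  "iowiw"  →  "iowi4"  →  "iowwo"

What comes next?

The successor of iowwo increments the rightmost position that isn't already 4 and resets every position after it to o.

iowwi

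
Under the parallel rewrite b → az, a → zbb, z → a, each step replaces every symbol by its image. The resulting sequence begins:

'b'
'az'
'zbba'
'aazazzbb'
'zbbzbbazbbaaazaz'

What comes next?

Rewriting the 16 symbols of zbbzbbazbbaaazaz one by one yields a az az a az az zbb a az az zbb zbb zbb a zbb a; concatenated:

aazazaazazzbbaazazzbbzbbzbbazbba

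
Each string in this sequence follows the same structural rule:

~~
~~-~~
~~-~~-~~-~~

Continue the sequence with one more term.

Every step duplicates the string with '-' between the halves.
So the next term is two copies of ~~-~~-~~-~~ with '-' between the halves.

~~-~~-~~-~~-~~-~~-~~-~~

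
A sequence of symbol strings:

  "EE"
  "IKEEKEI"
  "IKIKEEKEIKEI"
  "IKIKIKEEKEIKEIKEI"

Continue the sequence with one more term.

Every step adds IK to the front and KEI to the end of the previous string.
Applying this once more to IKIKIKEEKEIKEIKEI:

IKIKIKIKEEKEIKEIKEIKEI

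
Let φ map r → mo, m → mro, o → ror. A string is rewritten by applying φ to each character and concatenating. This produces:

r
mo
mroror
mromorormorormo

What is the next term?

Rewriting the 15 symbols of mromorormorormo one by one yields mro mo ror mro ror mo ror mo mro ror mo ror mo mro ror; concatenated:

mromorormrorormorormomrorormorormomroror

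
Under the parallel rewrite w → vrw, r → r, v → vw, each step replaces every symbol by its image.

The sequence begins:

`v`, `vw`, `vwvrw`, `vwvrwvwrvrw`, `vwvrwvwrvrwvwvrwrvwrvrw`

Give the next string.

vwvrwvwrvrwvwvrwrvwrvrwvwvrwvwrvrwrvwvrwrvwrvrw

Applying the rule to each of the 23 symbols of vwvrwvwrvrwvwvrwrvwrvrw gives the pieces vw vrw vw r vrw vw vrw r vw r vrw vw vrw vw r vrw r vw vrw r vw r vrw, which concatenate to the answer.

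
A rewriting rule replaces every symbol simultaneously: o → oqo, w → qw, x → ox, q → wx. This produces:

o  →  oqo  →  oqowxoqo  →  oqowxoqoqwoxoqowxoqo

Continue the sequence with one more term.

Replace each of the 20 characters of oqowxoqoqwoxoqowxoqo in place — oqo wx oqo qw ox oqo wx oqo wx qw oqo ox oqo wx oqo qw ox oqo wx oqo — and concatenate.

oqowxoqoqwoxoqowxoqowxqwoqooxoqowxoqoqwoxoqowxoqo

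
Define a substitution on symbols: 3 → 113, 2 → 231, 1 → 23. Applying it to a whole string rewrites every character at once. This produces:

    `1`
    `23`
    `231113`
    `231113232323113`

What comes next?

Applying the rule to each of the 15 symbols of 231113232323113 gives the pieces 231 113 23 23 23 113 231 113 231 113 231 113 23 23 113, which concatenate to the answer.

2311132323231132311132311132311132323113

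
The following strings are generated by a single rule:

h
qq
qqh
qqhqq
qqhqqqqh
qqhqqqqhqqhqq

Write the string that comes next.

qqhqqqqhqqhqqqqhqqqqh

Each term (from the third on) is the previous term followed by the one before it: term 3 = qq·h = qqh.
The next term joins qqhqqqqhqqhqq and qqhqqqqh.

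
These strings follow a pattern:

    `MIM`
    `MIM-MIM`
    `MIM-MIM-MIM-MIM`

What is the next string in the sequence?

s(k+1) = s(k)·-·s(k) — each term doubles the last with '-' between the halves.
So the next term is two copies of MIM-MIM-MIM-MIM with '-' between the halves.

MIM-MIM-MIM-MIM-MIM-MIM-MIM-MIM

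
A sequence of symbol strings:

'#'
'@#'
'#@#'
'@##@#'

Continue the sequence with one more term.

#@#@##@#

This is a Fibonacci-style word recurrence s(k) = s(k−2)·s(k−1): e.g. #·@# = #@#.
Continuing: #@# · @##@# gives term 5.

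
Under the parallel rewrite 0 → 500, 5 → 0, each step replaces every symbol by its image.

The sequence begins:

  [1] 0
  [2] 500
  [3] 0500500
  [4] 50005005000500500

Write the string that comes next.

φ(50005005000500500) expands symbol-by-symbol to 0 500 500 500 0 500 500 0 500 500 500 0 500 500 0 500 500; joining the 17 pieces gives the next term.

05005005000500500050050050005005000500500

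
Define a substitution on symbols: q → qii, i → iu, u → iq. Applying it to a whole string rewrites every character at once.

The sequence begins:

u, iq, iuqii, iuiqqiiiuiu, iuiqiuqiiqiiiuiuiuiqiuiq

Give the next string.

Rewriting the 24 symbols of iuiqiuqiiqiiiuiuiuiqiuiq one by one yields iu iq iu qii iu iq qii iu iu qii iu iu iu iq iu iq iu iq iu qii iu iq iu qii; concatenated:

iuiqiuqiiiuiqqiiiuiuqiiiuiuiuiqiuiqiuiqiuqiiiuiqiuqii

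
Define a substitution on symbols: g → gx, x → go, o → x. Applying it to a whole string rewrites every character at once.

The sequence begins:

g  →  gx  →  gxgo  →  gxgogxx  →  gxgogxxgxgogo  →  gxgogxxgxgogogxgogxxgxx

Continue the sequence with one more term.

Rewriting the 23 symbols of gxgogxxgxgogogxgogxxgxx one by one yields gx go gx x gx go go gx go gx x gx x gx go gx x gx go go gx go go; concatenated:

gxgogxxgxgogogxgogxxgxxgxgogxxgxgogogxgogo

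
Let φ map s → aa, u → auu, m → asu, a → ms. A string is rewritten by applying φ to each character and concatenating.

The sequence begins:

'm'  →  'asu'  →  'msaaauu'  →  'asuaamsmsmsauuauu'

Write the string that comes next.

Rewriting the 17 symbols of asuaamsmsmsauuauu one by one yields ms aa auu ms ms asu aa asu aa asu aa ms auu auu ms auu auu; concatenated:

msaaauumsmsasuaaasuaaasuaamsauuauumsauuauu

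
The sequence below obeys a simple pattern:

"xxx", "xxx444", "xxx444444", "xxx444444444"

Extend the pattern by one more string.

xxx444444444444

The strings grow by a fixed suffix 444 each time.
One more step from xxx444444444 gives the answer.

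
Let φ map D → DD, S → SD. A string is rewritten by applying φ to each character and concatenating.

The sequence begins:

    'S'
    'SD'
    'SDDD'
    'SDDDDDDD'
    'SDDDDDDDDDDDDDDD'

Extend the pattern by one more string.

SDDDDDDDDDDDDDDDDDDDDDDDDDDDDDDD

Replace each of the 16 characters of SDDDDDDDDDDDDDDD in place — SD DD DD DD DD DD DD DD DD DD DD DD DD DD DD DD — and concatenate.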